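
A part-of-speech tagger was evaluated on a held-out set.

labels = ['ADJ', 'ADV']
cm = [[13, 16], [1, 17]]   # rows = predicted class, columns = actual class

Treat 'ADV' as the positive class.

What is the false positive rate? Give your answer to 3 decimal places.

FPR = FP/(FP+TN) = 1/(1+13) = 0.071

0.071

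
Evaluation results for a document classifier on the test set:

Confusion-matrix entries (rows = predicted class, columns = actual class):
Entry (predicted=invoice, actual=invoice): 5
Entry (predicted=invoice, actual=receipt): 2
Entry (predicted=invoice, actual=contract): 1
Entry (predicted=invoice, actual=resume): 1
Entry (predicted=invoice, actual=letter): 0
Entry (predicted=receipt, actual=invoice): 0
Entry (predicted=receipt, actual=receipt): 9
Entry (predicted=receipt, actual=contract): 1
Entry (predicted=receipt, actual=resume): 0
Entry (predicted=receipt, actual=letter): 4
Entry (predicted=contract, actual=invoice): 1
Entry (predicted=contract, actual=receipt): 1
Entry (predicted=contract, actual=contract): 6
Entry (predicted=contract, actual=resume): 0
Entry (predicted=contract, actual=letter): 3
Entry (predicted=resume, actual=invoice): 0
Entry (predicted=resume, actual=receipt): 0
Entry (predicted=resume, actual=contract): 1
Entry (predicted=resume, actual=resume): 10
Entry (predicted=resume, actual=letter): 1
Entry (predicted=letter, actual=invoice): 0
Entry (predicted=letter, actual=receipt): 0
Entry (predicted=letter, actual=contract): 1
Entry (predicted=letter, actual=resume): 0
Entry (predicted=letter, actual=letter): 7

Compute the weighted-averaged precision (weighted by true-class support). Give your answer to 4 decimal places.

0.7184

Per-class precision (TP/(TP+FP)):
  invoice: TP=5, FP=2+1+1+0=4 → 5/9 = 0.55556
  receipt: TP=9, FP=0+1+0+4=5 → 9/14 = 0.64286
  contract: TP=6, FP=1+1+0+3=5 → 6/11 = 0.54545
  resume: TP=10, FP=0+0+1+1=2 → 10/12 = 0.83333
  letter: TP=7, FP=0+0+1+0=1 → 7/8 = 0.87500
Weighted-precision = Σ (supportᵢ/N)·precisionᵢ with N=54: (6/54)·0.55556 + (12/54)·0.64286 + (10/54)·0.54545 + (11/54)·0.83333 + (15/54)·0.87500 = 0.7184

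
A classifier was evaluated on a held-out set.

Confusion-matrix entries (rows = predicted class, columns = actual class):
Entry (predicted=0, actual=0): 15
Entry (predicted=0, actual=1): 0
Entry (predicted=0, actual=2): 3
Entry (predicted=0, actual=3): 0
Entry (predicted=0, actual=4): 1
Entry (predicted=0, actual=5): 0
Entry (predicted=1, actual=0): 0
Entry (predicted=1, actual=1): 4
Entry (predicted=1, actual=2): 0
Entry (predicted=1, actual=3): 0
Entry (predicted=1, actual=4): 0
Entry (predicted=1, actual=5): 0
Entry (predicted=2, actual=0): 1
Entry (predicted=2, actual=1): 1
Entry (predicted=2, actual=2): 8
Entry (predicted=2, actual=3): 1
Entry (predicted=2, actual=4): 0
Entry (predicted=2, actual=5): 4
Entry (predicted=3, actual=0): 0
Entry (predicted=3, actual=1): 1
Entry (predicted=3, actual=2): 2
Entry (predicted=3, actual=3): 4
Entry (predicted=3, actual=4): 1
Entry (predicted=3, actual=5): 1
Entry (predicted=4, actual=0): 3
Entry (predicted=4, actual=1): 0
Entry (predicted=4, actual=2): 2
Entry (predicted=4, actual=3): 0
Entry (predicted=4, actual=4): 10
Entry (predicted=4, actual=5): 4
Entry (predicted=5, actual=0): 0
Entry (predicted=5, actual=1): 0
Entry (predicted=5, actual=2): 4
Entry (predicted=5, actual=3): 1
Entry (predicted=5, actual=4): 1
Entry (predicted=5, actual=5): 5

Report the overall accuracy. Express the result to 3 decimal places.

0.597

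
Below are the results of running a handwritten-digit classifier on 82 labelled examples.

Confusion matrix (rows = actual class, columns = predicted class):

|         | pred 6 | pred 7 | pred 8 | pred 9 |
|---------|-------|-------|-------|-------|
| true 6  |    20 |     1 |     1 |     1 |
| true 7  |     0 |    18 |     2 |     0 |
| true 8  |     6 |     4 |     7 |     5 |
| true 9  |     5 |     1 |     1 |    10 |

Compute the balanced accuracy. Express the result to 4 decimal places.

Balanced accuracy = mean of per-class recall.
  6: recall = 20/23 = 0.86957
  7: recall = 18/20 = 0.90000
  8: recall = 7/22 = 0.31818
  9: recall = 10/17 = 0.58824
Mean = (0.86957 + 0.90000 + 0.31818 + 0.58824) / 4 = 0.6690

0.6690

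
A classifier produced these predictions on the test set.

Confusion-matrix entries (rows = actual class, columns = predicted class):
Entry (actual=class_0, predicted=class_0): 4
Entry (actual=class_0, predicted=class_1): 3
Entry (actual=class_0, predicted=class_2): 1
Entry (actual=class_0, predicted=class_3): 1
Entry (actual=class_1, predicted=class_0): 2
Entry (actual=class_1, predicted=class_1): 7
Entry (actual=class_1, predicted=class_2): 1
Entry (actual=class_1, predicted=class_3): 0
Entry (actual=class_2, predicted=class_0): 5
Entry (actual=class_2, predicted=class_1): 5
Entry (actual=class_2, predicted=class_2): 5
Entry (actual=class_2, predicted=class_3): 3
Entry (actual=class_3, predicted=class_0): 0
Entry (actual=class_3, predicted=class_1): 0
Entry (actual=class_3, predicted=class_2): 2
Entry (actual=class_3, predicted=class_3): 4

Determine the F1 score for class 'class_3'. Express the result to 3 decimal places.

One-vs-rest for 'class_3': TP = diagonal; FP = other classes predicted 'class_3'; FN = 'class_3' predicted as other.
F1 score = 2·TP/(2·TP+FP+FN).
class_3: TP=4, FP=1+0+3=4, FN=0+0+2=2 → 8/14 = 0.5714

0.571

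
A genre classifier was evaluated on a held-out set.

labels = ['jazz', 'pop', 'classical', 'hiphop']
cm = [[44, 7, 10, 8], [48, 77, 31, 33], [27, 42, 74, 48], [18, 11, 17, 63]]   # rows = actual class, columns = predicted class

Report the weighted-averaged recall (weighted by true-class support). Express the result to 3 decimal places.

0.462

Per-class recall (TP/(TP+FN)):
  jazz: TP=44, FN=7+10+8=25 → 44/69 = 0.6377
  pop: TP=77, FN=48+31+33=112 → 77/189 = 0.4074
  classical: TP=74, FN=27+42+48=117 → 74/191 = 0.3874
  hiphop: TP=63, FN=18+11+17=46 → 63/109 = 0.5780
Weighted-recall = Σ (supportᵢ/N)·recallᵢ with N=558: (69/558)·0.6377 + (189/558)·0.4074 + (191/558)·0.3874 + (109/558)·0.5780 = 0.462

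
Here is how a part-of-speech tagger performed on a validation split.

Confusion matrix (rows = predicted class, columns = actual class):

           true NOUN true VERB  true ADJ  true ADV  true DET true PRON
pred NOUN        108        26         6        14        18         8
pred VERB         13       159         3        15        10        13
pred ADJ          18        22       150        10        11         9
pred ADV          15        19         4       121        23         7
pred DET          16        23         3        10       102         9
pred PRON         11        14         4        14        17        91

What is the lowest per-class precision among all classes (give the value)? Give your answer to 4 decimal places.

Per-class precision (TP/(TP+FP)):
  NOUN: TP=108, FP=26+6+14+18+8=72 → 108/180 = 0.60000
  VERB: TP=159, FP=13+3+15+10+13=54 → 159/213 = 0.74648
  ADJ: TP=150, FP=18+22+10+11+9=70 → 150/220 = 0.68182
  ADV: TP=121, FP=15+19+4+23+7=68 → 121/189 = 0.64021
  DET: TP=102, FP=16+23+3+10+9=61 → 102/163 = 0.62577
  PRON: TP=91, FP=11+14+4+14+17=60 → 91/151 = 0.60265
Lowest is class 'NOUN' with precision = 0.6000.

0.6000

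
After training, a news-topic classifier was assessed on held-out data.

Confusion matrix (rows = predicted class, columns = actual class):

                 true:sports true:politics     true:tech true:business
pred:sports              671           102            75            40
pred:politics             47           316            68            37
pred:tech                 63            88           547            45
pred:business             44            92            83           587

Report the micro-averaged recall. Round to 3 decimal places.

0.730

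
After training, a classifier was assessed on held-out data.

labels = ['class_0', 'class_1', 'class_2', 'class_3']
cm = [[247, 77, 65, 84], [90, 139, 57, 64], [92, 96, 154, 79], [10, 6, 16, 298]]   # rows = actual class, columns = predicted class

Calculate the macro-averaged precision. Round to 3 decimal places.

0.524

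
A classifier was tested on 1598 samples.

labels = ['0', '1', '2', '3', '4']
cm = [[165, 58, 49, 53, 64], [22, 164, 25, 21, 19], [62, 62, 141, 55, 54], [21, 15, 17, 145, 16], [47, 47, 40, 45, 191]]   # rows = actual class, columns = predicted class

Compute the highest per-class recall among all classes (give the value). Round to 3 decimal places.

0.678

Per-class recall (TP/(TP+FN)):
  0: TP=165, FN=58+49+53+64=224 → 165/389 = 0.4242
  1: TP=164, FN=22+25+21+19=87 → 164/251 = 0.6534
  2: TP=141, FN=62+62+55+54=233 → 141/374 = 0.3770
  3: TP=145, FN=21+15+17+16=69 → 145/214 = 0.6776
  4: TP=191, FN=47+47+40+45=179 → 191/370 = 0.5162
Highest is class '3' with recall = 0.678.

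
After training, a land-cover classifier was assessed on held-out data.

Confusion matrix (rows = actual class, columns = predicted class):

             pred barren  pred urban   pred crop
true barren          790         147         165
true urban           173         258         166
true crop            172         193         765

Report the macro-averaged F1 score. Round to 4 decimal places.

Per-class F1 score (2·TP/(2·TP+FP+FN)):
  barren: TP=790, FP=173+172=345, FN=147+165=312 → 1580/2237 = 0.70630
  urban: TP=258, FP=147+193=340, FN=173+166=339 → 516/1195 = 0.43180
  crop: TP=765, FP=165+166=331, FN=172+193=365 → 1530/2226 = 0.68733
Macro-F1 score = mean = (0.70630 + 0.43180 + 0.68733) / 3 = 0.6085

0.6085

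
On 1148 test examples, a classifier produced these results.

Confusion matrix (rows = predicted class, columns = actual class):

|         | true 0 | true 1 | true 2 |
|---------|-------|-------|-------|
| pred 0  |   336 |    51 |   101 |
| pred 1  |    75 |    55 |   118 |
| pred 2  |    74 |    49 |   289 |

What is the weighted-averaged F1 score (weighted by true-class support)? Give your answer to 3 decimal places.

Per-class F1 score (2·TP/(2·TP+FP+FN)):
  0: TP=336, FP=51+101=152, FN=75+74=149 → 672/973 = 0.6906
  1: TP=55, FP=75+118=193, FN=51+49=100 → 110/403 = 0.2730
  2: TP=289, FP=74+49=123, FN=101+118=219 → 578/920 = 0.6283
Weighted-F1 score = Σ (supportᵢ/N)·F1 scoreᵢ with N=1148: (485/1148)·0.6906 + (155/1148)·0.2730 + (508/1148)·0.6283 = 0.607

0.607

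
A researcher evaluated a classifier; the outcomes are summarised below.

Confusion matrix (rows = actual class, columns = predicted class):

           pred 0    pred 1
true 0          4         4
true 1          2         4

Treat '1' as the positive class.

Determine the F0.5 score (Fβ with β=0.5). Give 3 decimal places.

0.526

Fβ = (1+β²)·TP / ((1+β²)·TP + β²·FN + FP), with β²=1/4
= 1.25·4 / (1.25·4 + 0.25·2 + 4) = 0.526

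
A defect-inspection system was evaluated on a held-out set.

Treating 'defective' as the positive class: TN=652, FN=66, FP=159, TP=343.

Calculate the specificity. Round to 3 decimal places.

0.804

Specificity = TN/(TN+FP) = 652/(652+159) = 0.804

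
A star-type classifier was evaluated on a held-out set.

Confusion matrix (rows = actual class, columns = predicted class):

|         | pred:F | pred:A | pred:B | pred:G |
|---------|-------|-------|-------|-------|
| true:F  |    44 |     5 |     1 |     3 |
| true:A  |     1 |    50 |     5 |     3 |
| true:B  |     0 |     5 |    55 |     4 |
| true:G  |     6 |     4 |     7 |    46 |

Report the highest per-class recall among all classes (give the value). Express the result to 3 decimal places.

0.859

Per-class recall (TP/(TP+FN)):
  F: TP=44, FN=5+1+3=9 → 44/53 = 0.8302
  A: TP=50, FN=1+5+3=9 → 50/59 = 0.8475
  B: TP=55, FN=0+5+4=9 → 55/64 = 0.8594
  G: TP=46, FN=6+4+7=17 → 46/63 = 0.7302
Highest is class 'B' with recall = 0.859.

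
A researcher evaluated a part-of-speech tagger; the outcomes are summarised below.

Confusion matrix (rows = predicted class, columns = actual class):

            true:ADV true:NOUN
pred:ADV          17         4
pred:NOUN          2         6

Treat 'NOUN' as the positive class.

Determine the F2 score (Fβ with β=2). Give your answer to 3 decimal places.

Fβ = (1+β²)·TP / ((1+β²)·TP + β²·FN + FP), with β²=4
= 5·6 / (5·6 + 4·4 + 2) = 0.625

0.625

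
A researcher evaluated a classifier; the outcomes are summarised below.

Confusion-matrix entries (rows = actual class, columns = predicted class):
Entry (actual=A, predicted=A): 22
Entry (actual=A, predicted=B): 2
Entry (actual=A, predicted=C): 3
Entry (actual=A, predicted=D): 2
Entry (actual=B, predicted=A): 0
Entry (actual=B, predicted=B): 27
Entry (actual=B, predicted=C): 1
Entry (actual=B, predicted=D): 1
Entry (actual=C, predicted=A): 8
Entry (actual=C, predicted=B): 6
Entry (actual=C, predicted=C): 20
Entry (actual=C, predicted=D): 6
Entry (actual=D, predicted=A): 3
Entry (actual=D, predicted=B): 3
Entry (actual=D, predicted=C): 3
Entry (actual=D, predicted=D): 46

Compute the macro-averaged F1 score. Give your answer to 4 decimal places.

Per-class F1 score (2·TP/(2·TP+FP+FN)):
  A: TP=22, FP=0+8+3=11, FN=2+3+2=7 → 44/62 = 0.70968
  B: TP=27, FP=2+6+3=11, FN=0+1+1=2 → 54/67 = 0.80597
  C: TP=20, FP=3+1+3=7, FN=8+6+6=20 → 40/67 = 0.59701
  D: TP=46, FP=2+1+6=9, FN=3+3+3=9 → 92/110 = 0.83636
Macro-F1 score = mean = (0.70968 + 0.80597 + 0.59701 + 0.83636) / 4 = 0.7373

0.7373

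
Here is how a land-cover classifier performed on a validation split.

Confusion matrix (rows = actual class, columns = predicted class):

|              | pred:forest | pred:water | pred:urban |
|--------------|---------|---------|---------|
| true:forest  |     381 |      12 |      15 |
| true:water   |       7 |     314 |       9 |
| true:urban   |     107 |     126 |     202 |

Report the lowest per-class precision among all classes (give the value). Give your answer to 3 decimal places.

0.695

Per-class precision (TP/(TP+FP)):
  forest: TP=381, FP=7+107=114 → 381/495 = 0.7697
  water: TP=314, FP=12+126=138 → 314/452 = 0.6947
  urban: TP=202, FP=15+9=24 → 202/226 = 0.8938
Lowest is class 'water' with precision = 0.695.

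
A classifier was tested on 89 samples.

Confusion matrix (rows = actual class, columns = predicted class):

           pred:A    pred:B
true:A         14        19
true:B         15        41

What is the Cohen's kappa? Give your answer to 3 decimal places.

Observed agreement pₒ = trace/N = 55/89 = 0.6180
Expected agreement pₑ = Σ (rowᵢ·colᵢ)/N² = (33·29 + 56·60)/89² = 0.5450
κ = (pₒ − pₑ)/(1 − pₑ) = (0.6180 − 0.5450)/(1 − 0.5450) = 0.160

0.160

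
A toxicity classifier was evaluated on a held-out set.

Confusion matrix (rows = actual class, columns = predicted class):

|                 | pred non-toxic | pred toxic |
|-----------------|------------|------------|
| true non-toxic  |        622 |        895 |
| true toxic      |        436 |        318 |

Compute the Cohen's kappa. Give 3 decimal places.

Observed agreement pₒ = trace/N = 940/2271 = 0.4139
Expected agreement pₑ = Σ (rowᵢ·colᵢ)/N² = (1517·1058 + 754·1213)/2271² = 0.4885
κ = (pₒ − pₑ)/(1 − pₑ) = (0.4139 − 0.4885)/(1 − 0.4885) = -0.146

-0.146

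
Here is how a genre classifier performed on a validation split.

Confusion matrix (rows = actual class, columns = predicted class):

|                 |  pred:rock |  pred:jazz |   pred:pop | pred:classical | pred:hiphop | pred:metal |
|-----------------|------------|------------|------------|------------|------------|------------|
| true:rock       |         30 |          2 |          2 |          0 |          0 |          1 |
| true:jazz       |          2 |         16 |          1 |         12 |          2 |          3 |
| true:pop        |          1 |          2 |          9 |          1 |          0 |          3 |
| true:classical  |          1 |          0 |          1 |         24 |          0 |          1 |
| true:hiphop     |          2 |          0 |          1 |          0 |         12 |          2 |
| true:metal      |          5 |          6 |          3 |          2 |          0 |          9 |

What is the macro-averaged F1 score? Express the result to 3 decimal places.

Per-class F1 score (2·TP/(2·TP+FP+FN)):
  rock: TP=30, FP=2+1+1+2+5=11, FN=2+2+0+0+1=5 → 60/76 = 0.7895
  jazz: TP=16, FP=2+2+0+0+6=10, FN=2+1+12+2+3=20 → 32/62 = 0.5161
  pop: TP=9, FP=2+1+1+1+3=8, FN=1+2+1+0+3=7 → 18/33 = 0.5455
  classical: TP=24, FP=0+12+1+0+2=15, FN=1+0+1+0+1=3 → 48/66 = 0.7273
  hiphop: TP=12, FP=0+2+0+0+0=2, FN=2+0+1+0+2=5 → 24/31 = 0.7742
  metal: TP=9, FP=1+3+3+1+2=10, FN=5+6+3+2+0=16 → 18/44 = 0.4091
Macro-F1 score = mean = (0.7895 + 0.5161 + 0.5455 + 0.7273 + 0.7742 + 0.4091) / 6 = 0.627

0.627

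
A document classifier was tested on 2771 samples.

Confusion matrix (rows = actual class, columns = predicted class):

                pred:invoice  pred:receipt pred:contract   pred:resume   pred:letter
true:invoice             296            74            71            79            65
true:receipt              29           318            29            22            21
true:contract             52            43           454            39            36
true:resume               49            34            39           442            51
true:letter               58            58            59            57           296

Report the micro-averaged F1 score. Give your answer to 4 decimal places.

0.6518

Micro-averaging pools counts across classes: ΣTP=1806, ΣFP=965, ΣFN=965.
Micro-F1 score = 2·TP/(2·TP+FP+FN) on pooled counts = 0.6518 (equals overall accuracy in single-label multiclass).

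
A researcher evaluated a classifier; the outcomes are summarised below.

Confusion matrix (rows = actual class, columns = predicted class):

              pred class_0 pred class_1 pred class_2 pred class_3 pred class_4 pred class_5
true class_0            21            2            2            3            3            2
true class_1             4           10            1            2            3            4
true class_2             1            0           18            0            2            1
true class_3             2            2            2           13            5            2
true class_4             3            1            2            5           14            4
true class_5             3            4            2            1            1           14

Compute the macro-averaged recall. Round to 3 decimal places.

0.569

Per-class recall (TP/(TP+FN)):
  class_0: TP=21, FN=2+2+3+3+2=12 → 21/33 = 0.6364
  class_1: TP=10, FN=4+1+2+3+4=14 → 10/24 = 0.4167
  class_2: TP=18, FN=1+0+0+2+1=4 → 18/22 = 0.8182
  class_3: TP=13, FN=2+2+2+5+2=13 → 13/26 = 0.5000
  class_4: TP=14, FN=3+1+2+5+4=15 → 14/29 = 0.4828
  class_5: TP=14, FN=3+4+2+1+1=11 → 14/25 = 0.5600
Macro-recall = mean = (0.6364 + 0.4167 + 0.8182 + 0.5000 + 0.4828 + 0.5600) / 6 = 0.569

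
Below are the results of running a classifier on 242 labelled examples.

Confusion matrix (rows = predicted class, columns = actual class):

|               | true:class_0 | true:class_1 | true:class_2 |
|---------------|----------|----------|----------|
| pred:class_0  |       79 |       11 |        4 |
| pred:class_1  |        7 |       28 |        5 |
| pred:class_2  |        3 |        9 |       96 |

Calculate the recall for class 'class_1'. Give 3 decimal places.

recall = TP/(TP+FN).
class_1: TP=28, FN=11+9=20 → 28/48 = 0.5833

0.583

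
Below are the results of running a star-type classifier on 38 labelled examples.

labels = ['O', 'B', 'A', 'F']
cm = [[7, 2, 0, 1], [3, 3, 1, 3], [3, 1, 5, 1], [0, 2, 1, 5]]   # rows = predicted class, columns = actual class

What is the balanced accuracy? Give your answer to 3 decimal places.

0.532

Balanced accuracy = mean of per-class recall.
  O: recall = 7/13 = 0.5385
  B: recall = 3/8 = 0.3750
  A: recall = 5/7 = 0.7143
  F: recall = 5/10 = 0.5000
Mean = (0.5385 + 0.3750 + 0.7143 + 0.5000) / 4 = 0.532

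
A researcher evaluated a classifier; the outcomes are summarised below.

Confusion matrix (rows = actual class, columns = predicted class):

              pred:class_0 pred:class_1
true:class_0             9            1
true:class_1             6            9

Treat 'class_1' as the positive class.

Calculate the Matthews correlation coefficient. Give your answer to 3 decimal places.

0.500

MCC = (TP·TN − FP·FN) / √((TP+FP)(TP+FN)(TN+FP)(TN+FN))
Numerator = 9·9 − 1·6 = 75
Denominator = √(10·15·10·15) = √22500 = 150.0000
MCC = 75 / 150.0000 = 0.500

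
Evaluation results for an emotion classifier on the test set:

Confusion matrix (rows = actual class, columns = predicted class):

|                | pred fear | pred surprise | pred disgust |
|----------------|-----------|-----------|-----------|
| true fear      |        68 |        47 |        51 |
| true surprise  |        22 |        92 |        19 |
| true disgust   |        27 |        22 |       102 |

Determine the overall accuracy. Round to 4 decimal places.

Accuracy = trace / total = (68+92+102=262) / 450 = 262/450 = 0.5822

0.5822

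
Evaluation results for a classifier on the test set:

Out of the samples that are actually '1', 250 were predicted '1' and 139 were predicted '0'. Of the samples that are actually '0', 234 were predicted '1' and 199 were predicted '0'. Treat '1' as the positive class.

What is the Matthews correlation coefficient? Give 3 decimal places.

0.104

MCC = (TP·TN − FP·FN) / √((TP+FP)(TP+FN)(TN+FP)(TN+FN))
Numerator = 250·199 − 234·139 = 17224
Denominator = √(484·389·433·338) = √27554945704 = 165996.8244
MCC = 17224 / 165996.8244 = 0.104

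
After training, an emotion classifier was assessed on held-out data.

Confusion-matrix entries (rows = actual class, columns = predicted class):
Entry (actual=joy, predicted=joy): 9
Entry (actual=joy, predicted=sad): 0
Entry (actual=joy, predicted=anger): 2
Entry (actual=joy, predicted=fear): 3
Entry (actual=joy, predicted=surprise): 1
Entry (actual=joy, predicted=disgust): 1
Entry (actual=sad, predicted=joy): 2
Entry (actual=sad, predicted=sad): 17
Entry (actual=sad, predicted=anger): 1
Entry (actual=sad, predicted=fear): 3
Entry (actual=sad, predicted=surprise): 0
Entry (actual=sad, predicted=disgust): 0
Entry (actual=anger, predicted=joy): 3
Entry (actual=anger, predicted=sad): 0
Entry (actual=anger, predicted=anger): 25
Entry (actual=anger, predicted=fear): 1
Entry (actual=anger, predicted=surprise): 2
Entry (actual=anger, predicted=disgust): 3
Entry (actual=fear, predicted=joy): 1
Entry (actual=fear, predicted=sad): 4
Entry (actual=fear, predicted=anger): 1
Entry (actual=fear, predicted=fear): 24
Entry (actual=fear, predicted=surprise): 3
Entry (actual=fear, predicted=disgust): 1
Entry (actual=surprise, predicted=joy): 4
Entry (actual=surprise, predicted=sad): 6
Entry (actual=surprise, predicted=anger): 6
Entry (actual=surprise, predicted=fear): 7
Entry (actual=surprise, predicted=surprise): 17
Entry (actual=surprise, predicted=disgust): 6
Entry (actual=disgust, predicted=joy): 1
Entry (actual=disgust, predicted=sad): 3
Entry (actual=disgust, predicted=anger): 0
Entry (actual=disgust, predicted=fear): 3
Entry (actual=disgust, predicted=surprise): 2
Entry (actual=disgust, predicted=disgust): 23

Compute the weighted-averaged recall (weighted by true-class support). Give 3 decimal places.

Per-class recall (TP/(TP+FN)):
  joy: TP=9, FN=0+2+3+1+1=7 → 9/16 = 0.5625
  sad: TP=17, FN=2+1+3+0+0=6 → 17/23 = 0.7391
  anger: TP=25, FN=3+0+1+2+3=9 → 25/34 = 0.7353
  fear: TP=24, FN=1+4+1+3+1=10 → 24/34 = 0.7059
  surprise: TP=17, FN=4+6+6+7+6=29 → 17/46 = 0.3696
  disgust: TP=23, FN=1+3+0+3+2=9 → 23/32 = 0.7188
Weighted-recall = Σ (supportᵢ/N)·recallᵢ with N=185: (16/185)·0.5625 + (23/185)·0.7391 + (34/185)·0.7353 + (34/185)·0.7059 + (46/185)·0.3696 + (32/185)·0.7188 = 0.622

0.622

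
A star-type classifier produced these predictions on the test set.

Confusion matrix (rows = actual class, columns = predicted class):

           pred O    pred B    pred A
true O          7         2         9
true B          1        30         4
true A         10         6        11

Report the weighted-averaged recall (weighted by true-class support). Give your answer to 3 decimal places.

Per-class recall (TP/(TP+FN)):
  O: TP=7, FN=2+9=11 → 7/18 = 0.3889
  B: TP=30, FN=1+4=5 → 30/35 = 0.8571
  A: TP=11, FN=10+6=16 → 11/27 = 0.4074
Weighted-recall = Σ (supportᵢ/N)·recallᵢ with N=80: (18/80)·0.3889 + (35/80)·0.8571 + (27/80)·0.4074 = 0.600

0.600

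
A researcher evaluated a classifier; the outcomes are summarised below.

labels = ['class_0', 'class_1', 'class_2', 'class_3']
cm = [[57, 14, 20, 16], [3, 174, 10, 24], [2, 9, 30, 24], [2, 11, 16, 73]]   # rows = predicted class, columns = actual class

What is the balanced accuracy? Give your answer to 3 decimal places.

Balanced accuracy = mean of per-class recall.
  class_0: recall = 57/64 = 0.8906
  class_1: recall = 174/208 = 0.8365
  class_2: recall = 30/76 = 0.3947
  class_3: recall = 73/137 = 0.5328
Mean = (0.8906 + 0.8365 + 0.3947 + 0.5328) / 4 = 0.664

0.664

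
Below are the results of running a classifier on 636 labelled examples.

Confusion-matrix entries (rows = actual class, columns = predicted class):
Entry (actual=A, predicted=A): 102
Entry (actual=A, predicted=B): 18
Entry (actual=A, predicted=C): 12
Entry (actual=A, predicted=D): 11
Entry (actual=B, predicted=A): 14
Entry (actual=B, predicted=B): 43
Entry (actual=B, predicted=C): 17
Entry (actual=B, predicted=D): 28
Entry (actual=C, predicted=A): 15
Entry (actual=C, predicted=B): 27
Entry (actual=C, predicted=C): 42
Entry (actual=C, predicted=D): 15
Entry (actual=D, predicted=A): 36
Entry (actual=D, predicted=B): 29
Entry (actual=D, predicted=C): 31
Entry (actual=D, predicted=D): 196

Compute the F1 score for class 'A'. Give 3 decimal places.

0.658

Take TP from the diagonal, FP from the rest of the 'A' prediction marginal, FN from the rest of the 'A' actual marginal.
F1 score = 2·TP/(2·TP+FP+FN).
A: TP=102, FP=14+15+36=65, FN=18+12+11=41 → 204/310 = 0.6581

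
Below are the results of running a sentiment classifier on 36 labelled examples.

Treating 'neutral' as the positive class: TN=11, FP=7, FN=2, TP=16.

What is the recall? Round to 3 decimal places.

Recall = TP/(TP+FN) = 16/(16+2) = 16/18 = 0.889

0.889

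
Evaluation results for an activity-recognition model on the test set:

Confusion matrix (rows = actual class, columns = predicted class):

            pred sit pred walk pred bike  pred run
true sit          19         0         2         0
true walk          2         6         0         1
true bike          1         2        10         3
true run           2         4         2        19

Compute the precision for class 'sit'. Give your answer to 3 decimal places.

One-vs-rest for 'sit': TP = diagonal; FP = other classes predicted 'sit'; FN = 'sit' predicted as other.
precision = TP/(TP+FP).
sit: TP=19, FP=2+1+2=5 → 19/24 = 0.7917

0.792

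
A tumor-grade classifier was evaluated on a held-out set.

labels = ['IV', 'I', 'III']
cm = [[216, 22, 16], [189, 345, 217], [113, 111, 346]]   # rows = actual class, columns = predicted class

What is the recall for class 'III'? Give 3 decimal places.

0.607

recall = TP/(TP+FN).
III: TP=346, FN=113+111=224 → 346/570 = 0.6070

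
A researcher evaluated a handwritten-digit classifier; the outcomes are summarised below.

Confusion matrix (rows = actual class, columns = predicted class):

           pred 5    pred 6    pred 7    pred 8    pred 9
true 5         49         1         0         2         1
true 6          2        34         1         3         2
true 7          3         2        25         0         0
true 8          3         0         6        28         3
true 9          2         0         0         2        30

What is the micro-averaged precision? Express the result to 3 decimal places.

0.834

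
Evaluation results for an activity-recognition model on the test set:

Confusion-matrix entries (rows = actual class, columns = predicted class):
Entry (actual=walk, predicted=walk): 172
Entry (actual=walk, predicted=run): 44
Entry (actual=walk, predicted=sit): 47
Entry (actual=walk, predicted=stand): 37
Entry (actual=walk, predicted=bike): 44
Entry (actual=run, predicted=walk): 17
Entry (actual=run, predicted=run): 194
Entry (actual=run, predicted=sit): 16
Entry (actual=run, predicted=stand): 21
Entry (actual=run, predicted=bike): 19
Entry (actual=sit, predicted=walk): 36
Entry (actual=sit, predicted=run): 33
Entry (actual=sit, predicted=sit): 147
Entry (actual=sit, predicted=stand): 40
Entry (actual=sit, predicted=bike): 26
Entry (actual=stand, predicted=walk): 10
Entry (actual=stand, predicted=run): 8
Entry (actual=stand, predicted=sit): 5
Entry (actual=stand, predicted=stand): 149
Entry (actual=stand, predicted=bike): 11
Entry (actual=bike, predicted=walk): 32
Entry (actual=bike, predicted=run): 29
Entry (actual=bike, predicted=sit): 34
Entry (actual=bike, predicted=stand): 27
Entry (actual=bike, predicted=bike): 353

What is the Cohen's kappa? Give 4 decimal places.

0.5615

Observed agreement pₒ = trace/N = 1015/1551 = 0.65442
Expected agreement pₑ = Σ (rowᵢ·colᵢ)/N² = (344·267 + 267·308 + 282·249 + 183·274 + 475·453)/1551² = 0.21185
κ = (pₒ − pₑ)/(1 − pₑ) = (0.65442 − 0.21185)/(1 − 0.21185) = 0.5615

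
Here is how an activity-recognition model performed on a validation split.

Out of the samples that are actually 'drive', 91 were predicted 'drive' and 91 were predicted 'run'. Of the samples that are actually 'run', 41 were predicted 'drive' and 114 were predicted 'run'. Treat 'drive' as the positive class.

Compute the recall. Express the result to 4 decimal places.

Recall = TP/(TP+FN) = 91/(91+91) = 91/182 = 0.5000

0.5000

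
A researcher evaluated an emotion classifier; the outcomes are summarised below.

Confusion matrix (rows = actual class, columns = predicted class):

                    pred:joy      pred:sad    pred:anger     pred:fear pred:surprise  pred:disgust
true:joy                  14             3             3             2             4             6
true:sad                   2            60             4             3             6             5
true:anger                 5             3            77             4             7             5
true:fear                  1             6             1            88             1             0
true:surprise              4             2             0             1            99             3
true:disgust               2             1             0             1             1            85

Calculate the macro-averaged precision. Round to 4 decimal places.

Per-class precision (TP/(TP+FP)):
  joy: TP=14, FP=2+5+1+4+2=14 → 14/28 = 0.50000
  sad: TP=60, FP=3+3+6+2+1=15 → 60/75 = 0.80000
  anger: TP=77, FP=3+4+1+0+0=8 → 77/85 = 0.90588
  fear: TP=88, FP=2+3+4+1+1=11 → 88/99 = 0.88889
  surprise: TP=99, FP=4+6+7+1+1=19 → 99/118 = 0.83898
  disgust: TP=85, FP=6+5+5+0+3=19 → 85/104 = 0.81731
Macro-precision = mean = (0.50000 + 0.80000 + 0.90588 + 0.88889 + 0.83898 + 0.81731) / 6 = 0.7918

0.7918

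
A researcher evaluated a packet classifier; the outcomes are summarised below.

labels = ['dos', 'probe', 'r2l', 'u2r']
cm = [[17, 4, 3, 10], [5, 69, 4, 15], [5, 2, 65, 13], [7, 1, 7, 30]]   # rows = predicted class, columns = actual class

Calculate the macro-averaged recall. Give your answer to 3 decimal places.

0.668

Per-class recall (TP/(TP+FN)):
  dos: TP=17, FN=5+5+7=17 → 17/34 = 0.5000
  probe: TP=69, FN=4+2+1=7 → 69/76 = 0.9079
  r2l: TP=65, FN=3+4+7=14 → 65/79 = 0.8228
  u2r: TP=30, FN=10+15+13=38 → 30/68 = 0.4412
Macro-recall = mean = (0.5000 + 0.9079 + 0.8228 + 0.4412) / 4 = 0.668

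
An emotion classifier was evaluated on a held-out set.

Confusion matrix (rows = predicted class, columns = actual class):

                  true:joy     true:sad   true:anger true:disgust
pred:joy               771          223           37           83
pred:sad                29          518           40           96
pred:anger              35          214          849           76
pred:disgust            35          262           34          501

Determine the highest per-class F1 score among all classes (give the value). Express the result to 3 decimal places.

0.796

Per-class F1 score (2·TP/(2·TP+FP+FN)):
  joy: TP=771, FP=223+37+83=343, FN=29+35+35=99 → 1542/1984 = 0.7772
  sad: TP=518, FP=29+40+96=165, FN=223+214+262=699 → 1036/1900 = 0.5453
  anger: TP=849, FP=35+214+76=325, FN=37+40+34=111 → 1698/2134 = 0.7957
  disgust: TP=501, FP=35+262+34=331, FN=83+96+76=255 → 1002/1588 = 0.6310
Highest is class 'anger' with F1 score = 0.796.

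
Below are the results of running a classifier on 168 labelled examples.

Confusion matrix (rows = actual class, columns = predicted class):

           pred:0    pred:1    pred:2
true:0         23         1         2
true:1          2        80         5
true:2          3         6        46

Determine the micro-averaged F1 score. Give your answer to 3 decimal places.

Micro-averaging pools counts across classes: ΣTP=149, ΣFP=19, ΣFN=19.
Micro-F1 score = 2·TP/(2·TP+FP+FN) on pooled counts = 0.887 (equals overall accuracy in single-label multiclass).

0.887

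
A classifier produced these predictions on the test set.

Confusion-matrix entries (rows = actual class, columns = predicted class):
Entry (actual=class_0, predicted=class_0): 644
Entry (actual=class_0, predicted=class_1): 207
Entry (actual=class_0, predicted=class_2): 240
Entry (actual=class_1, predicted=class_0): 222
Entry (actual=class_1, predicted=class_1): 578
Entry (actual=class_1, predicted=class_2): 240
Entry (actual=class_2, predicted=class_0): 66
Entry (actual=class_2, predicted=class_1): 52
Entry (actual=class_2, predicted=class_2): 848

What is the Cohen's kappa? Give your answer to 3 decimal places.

Observed agreement pₒ = trace/N = 2070/3097 = 0.6684
Expected agreement pₑ = Σ (rowᵢ·colᵢ)/N² = (1091·932 + 1040·837 + 966·1328)/3097² = 0.3305
κ = (pₒ − pₑ)/(1 − pₑ) = (0.6684 − 0.3305)/(1 − 0.3305) = 0.505

0.505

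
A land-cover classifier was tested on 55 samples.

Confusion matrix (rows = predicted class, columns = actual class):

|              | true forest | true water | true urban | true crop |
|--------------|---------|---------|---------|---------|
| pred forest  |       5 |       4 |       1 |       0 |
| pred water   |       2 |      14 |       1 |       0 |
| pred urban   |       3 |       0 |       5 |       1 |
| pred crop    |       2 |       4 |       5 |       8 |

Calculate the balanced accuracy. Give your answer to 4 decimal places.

Balanced accuracy = mean of per-class recall.
  forest: recall = 5/12 = 0.41667
  water: recall = 14/22 = 0.63636
  urban: recall = 5/12 = 0.41667
  crop: recall = 8/9 = 0.88889
Mean = (0.41667 + 0.63636 + 0.41667 + 0.88889) / 4 = 0.5896

0.5896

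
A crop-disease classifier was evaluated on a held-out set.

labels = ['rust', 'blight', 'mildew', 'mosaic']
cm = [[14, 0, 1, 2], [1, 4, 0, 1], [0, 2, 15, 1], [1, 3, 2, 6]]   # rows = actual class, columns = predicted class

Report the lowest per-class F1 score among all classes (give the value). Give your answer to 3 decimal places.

Per-class F1 score (2·TP/(2·TP+FP+FN)):
  rust: TP=14, FP=1+0+1=2, FN=0+1+2=3 → 28/33 = 0.8485
  blight: TP=4, FP=0+2+3=5, FN=1+0+1=2 → 8/15 = 0.5333
  mildew: TP=15, FP=1+0+2=3, FN=0+2+1=3 → 30/36 = 0.8333
  mosaic: TP=6, FP=2+1+1=4, FN=1+3+2=6 → 12/22 = 0.5455
Lowest is class 'blight' with F1 score = 0.533.

0.533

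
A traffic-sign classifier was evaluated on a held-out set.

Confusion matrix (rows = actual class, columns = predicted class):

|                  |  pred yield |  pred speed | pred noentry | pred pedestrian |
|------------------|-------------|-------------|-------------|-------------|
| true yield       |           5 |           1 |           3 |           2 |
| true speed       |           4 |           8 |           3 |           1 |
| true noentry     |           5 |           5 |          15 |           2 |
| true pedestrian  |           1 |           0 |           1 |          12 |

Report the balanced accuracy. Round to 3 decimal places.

Balanced accuracy = mean of per-class recall.
  yield: recall = 5/11 = 0.4545
  speed: recall = 8/16 = 0.5000
  noentry: recall = 15/27 = 0.5556
  pedestrian: recall = 12/14 = 0.8571
Mean = (0.4545 + 0.5000 + 0.5556 + 0.8571) / 4 = 0.592

0.592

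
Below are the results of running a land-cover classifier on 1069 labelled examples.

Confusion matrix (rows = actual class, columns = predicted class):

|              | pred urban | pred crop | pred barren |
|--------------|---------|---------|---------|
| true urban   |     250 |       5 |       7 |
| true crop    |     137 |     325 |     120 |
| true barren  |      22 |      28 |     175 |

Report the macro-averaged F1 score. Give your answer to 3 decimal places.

0.700

Per-class F1 score (2·TP/(2·TP+FP+FN)):
  urban: TP=250, FP=137+22=159, FN=5+7=12 → 500/671 = 0.7452
  crop: TP=325, FP=5+28=33, FN=137+120=257 → 650/940 = 0.6915
  barren: TP=175, FP=7+120=127, FN=22+28=50 → 350/527 = 0.6641
Macro-F1 score = mean = (0.7452 + 0.6915 + 0.6641) / 3 = 0.700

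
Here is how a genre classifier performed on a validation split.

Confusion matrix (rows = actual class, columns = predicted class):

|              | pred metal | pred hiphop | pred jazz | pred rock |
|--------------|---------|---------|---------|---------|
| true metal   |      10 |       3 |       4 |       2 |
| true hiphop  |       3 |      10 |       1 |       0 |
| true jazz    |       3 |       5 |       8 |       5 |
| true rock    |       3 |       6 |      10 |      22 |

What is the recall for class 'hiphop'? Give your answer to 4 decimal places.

One-vs-rest for 'hiphop': TP = diagonal; FP = other classes predicted 'hiphop'; FN = 'hiphop' predicted as other.
recall = TP/(TP+FN).
hiphop: TP=10, FN=3+1+0=4 → 10/14 = 0.71429

0.7143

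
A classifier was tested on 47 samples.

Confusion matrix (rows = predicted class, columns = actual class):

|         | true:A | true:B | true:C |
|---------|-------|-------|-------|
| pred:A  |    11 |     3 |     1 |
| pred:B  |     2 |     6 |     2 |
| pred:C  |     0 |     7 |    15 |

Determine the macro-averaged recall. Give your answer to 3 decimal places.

0.685

Per-class recall (TP/(TP+FN)):
  A: TP=11, FN=2+0=2 → 11/13 = 0.8462
  B: TP=6, FN=3+7=10 → 6/16 = 0.3750
  C: TP=15, FN=1+2=3 → 15/18 = 0.8333
Macro-recall = mean = (0.8462 + 0.3750 + 0.8333) / 3 = 0.685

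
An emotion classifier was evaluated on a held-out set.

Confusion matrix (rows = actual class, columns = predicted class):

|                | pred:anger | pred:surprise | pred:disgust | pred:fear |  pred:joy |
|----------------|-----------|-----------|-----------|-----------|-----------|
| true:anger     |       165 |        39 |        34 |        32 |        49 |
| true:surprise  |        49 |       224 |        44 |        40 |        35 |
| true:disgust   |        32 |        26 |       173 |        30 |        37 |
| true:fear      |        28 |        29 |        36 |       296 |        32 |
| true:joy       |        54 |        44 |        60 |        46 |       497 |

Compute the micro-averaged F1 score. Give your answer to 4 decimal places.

Micro-averaging pools counts across classes: ΣTP=1355, ΣFP=776, ΣFN=776.
Micro-F1 score = 2·TP/(2·TP+FP+FN) on pooled counts = 0.6359 (equals overall accuracy in single-label multiclass).

0.6359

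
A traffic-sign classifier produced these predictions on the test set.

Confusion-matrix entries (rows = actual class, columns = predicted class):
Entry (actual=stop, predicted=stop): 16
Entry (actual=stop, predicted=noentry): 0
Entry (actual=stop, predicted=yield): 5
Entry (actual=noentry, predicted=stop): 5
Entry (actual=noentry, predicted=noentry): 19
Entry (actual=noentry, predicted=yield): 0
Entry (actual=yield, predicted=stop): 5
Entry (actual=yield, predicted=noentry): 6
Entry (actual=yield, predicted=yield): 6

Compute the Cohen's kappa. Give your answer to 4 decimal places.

Observed agreement pₒ = trace/N = 41/62 = 0.66129
Expected agreement pₑ = Σ (rowᵢ·colᵢ)/N² = (21·26 + 24·25 + 17·11)/62² = 0.34677
κ = (pₒ − pₑ)/(1 − pₑ) = (0.66129 − 0.34677)/(1 − 0.34677) = 0.4815

0.4815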